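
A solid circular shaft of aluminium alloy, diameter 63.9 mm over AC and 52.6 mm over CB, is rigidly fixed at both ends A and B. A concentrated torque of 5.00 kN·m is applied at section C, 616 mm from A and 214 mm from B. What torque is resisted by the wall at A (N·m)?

Compatibility: T_A·a/J_AC = T_B·b/J_CB with T_A + T_B = T₀.
J_AC = 1.64×10^-6 m⁴, J_CB = 7.52×10^-7 m⁴, so T_A = T₀·(J_AC/a)/((J_AC/a)+(J_CB/b)) = 2154 N·m, T_B = 2846 N·m.

2150 N·m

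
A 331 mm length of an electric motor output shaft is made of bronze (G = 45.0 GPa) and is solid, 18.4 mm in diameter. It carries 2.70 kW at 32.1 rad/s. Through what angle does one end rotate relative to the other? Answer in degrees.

3.15°

ω = 32.1 rad/s, so T = P/ω = 2.70×10³ / 32.10 = 84.11 N·m.
J = πd⁴/32 = π(0.0184)⁴/32 = 1.125×10^-8 m⁴.
θ = T·L/(G·J) = 84.11 × 0.331 / (45.0×10⁹ × 1.125×10^-8) = 0.05498 rad.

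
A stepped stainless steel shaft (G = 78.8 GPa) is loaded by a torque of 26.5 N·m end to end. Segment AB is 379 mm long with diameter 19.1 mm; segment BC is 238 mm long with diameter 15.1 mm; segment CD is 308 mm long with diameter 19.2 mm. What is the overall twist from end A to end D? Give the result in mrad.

33.2 mrad

J_AB = π(0.0191)⁴/32 = 1.31×10^-8 m⁴; J_BC = π(0.0151)⁴/32 = 5.10×10^-9 m⁴; J_CD = π(0.0192)⁴/32 = 1.33×10^-8 m⁴.
θ = (T/G)·Σ L_i/J_i = (26.50/78.8×10⁹)·(0.379/1.31×10^-8 + 0.238/5.10×10^-9 + 0.308/1.33×10^-8) = 0.03320 rad.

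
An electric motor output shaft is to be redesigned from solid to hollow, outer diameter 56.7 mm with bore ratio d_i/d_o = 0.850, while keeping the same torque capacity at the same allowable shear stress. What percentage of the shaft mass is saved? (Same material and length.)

Equal τ_max and T ⇒ the solid shaft needs d_s³ = d_o³(1−k⁴), so d_s = 56.7·(1−0.850⁴)^(1/3) = 44.33 mm.
Area ratio A_h/A_s = d_o²(1−k²)/d_s² = (1−k²)/(1−k⁴)^(2/3) = 0.4539.
Mass saving = 1 − 0.4539 = 54.6 %.

54.6 %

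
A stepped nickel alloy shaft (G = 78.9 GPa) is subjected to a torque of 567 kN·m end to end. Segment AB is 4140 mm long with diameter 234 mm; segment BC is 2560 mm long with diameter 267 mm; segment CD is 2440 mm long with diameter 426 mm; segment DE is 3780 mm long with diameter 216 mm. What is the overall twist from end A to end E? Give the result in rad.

J_AB = π(0.234)⁴/32 = 2.94×10^-4 m⁴; J_BC = π(0.267)⁴/32 = 4.99×10^-4 m⁴; J_CD = π(0.426)⁴/32 = 3.23×10^-3 m⁴; J_DE = π(0.216)⁴/32 = 2.14×10^-4 m⁴.
θ = (T/G)·Σ L_i/J_i = (567000/78.9×10⁹)·(4.14/2.94×10^-4 + 2.56/4.99×10^-4 + 2.44/3.23×10^-3 + 3.78/2.14×10^-4) = 0.2705 rad.

0.270 rad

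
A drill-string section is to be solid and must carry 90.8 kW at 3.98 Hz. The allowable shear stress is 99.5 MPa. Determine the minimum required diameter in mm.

57.1 mm

ω = 2π·3.98 = 25.01 rad/s, so T = P/ω = 90.8×10³ / 25.01 = 3631 N·m.
For a solid shaft τ_max = 16T/(πd³), so d = (16T/(π τ_allow))^(1/3) = (16·3631/(π·9.95×10^7))^(1/3) = 0.05707 m.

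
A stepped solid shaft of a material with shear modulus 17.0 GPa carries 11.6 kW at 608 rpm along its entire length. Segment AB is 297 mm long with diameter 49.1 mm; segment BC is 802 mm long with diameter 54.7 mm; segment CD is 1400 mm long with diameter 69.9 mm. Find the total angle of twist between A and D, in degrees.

1.25°

ω = 2π·608/60 = 63.67 rad/s, so T = P/ω = 11.6×10³ / 63.67 = 182.2 N·m.
J_AB = π(0.0491)⁴/32 = 5.71×10^-7 m⁴; J_BC = π(0.0547)⁴/32 = 8.79×10^-7 m⁴; J_CD = π(0.0699)⁴/32 = 2.34×10^-6 m⁴.
θ = (T/G)·Σ L_i/J_i = (182.2/17.0×10⁹)·(0.297/5.71×10^-7 + 0.802/8.79×10^-7 + 1.40/2.34×10^-6) = 0.02176 rad.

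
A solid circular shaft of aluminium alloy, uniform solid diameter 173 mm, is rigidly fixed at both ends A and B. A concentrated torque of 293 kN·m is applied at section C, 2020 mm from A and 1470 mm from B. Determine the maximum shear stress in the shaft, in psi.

24200 psi

With uniform GJ and both ends fixed, compatibility θ_AC = θ_CB gives T_A·a = T_B·b, together with T_A + T_B = T₀.
T_A = T₀·b/(a+b) = 293000·1470/3490 = 123400 N·m; T_B = 169600 N·m.
τ in each portion: τ_AC = 1.21×10^8 Pa, τ_CB = 1.67×10^8 Pa; maximum is in CB.
τ_max = T_CB·r/J = 169600·0.0865/8.79×10^-5 = 1.668×10^8 Pa.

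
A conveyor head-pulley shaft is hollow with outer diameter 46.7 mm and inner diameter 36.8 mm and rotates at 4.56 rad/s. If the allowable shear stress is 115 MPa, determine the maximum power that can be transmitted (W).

6440 W

J = π(d_o⁴ − d_i⁴)/32 = π(0.0467⁴ − 0.0368⁴)/32 = 2.869×10^-7 m⁴.
T_max = τ_allow·J/r = 1.15×10^8 × 2.869×10^-7 / 0.0234 = 1413 N·m.
ω = 4.56 rad/s, so P_max = T_max·ω = 6443 W.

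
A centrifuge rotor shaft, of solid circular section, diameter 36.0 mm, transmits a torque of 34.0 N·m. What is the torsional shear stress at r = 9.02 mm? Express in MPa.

1.86 MPa

J = πd⁴/32 = π(0.0360)⁴/32 = 1.649×10^-7 m⁴.
Shear stress varies linearly with radius: τ = T·r/J = 34.00 × 0.00902 / 1.649×10^-7 = 1.860×10^6 Pa.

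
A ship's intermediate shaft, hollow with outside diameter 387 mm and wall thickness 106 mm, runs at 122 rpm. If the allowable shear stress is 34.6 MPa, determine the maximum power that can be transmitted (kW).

4820 kW

J = π(d_o⁴ − d_i⁴)/32 = π(0.387⁴ − 0.175⁴)/32 = 2.110×10^-3 m⁴.
T_max = τ_allow·J/r = 3.46×10^7 × 2.110×10^-3 / 0.194 = 377300 N·m.
ω = 2π·122/60 = 12.78 rad/s, so P_max = T_max·ω = 4.820×10^6 W.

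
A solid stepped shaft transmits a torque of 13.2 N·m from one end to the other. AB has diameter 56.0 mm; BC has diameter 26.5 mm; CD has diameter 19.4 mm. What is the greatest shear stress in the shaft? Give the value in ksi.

1.34 ksi

Under the same torque, τ_max = 16T/(πd³) is largest where d is smallest — segment CD (d = 19.4 mm).
τ_max = 16·13.20/(π·(0.0194)³) = 9.207×10^6 Pa.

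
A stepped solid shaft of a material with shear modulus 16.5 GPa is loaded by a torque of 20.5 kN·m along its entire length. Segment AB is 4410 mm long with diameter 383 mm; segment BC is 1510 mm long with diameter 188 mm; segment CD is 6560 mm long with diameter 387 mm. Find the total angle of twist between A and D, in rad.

J_AB = π(0.383)⁴/32 = 2.11×10^-3 m⁴; J_BC = π(0.188)⁴/32 = 1.23×10^-4 m⁴; J_CD = π(0.387)⁴/32 = 2.20×10^-3 m⁴.
θ = (T/G)·Σ L_i/J_i = (20500/16.5×10⁹)·(4.41/2.11×10^-3 + 1.51/1.23×10^-4 + 6.56/2.20×10^-3) = 0.02159 rad.

0.0216 rad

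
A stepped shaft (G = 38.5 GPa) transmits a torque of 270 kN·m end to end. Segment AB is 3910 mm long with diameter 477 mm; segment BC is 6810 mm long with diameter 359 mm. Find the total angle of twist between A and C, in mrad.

J_AB = π(0.477)⁴/32 = 5.08×10^-3 m⁴; J_BC = π(0.359)⁴/32 = 1.63×10^-3 m⁴.
θ = (T/G)·Σ L_i/J_i = (270000/38.5×10⁹)·(3.91/5.08×10^-3 + 6.81/1.63×10^-3) = 0.03468 rad.

34.7 mrad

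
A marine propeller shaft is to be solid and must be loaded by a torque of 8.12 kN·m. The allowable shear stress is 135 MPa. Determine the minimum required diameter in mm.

67.4 mm

For a solid shaft τ_max = 16T/(πd³), so d = (16T/(π τ_allow))^(1/3) = (16·8120/(π·1.35×10^8))^(1/3) = 0.06741 m.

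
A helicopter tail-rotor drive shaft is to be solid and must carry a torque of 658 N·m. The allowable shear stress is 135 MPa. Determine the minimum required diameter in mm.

For a solid shaft τ_max = 16T/(πd³), so d = (16T/(π τ_allow))^(1/3) = (16·658.0/(π·1.35×10^8))^(1/3) = 0.02917 m.

29.2 mm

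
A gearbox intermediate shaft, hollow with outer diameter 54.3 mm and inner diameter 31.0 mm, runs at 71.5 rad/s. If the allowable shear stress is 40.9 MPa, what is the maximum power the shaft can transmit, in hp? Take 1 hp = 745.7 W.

110 hp

J = π(d_o⁴ − d_i⁴)/32 = π(0.0543⁴ − 0.0310⁴)/32 = 7.628×10^-7 m⁴.
T_max = τ_allow·J/r = 4.09×10^7 × 7.628×10^-7 / 0.0271 = 1149 N·m.
ω = 71.5 rad/s, so P_max = T_max·ω = 8.216×10^4 W.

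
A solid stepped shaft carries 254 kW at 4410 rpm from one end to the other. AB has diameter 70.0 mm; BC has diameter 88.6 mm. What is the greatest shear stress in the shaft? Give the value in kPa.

8170 kPa

ω = 2π·4410/60 = 461.8 rad/s, so T = P/ω = 254×10³ / 461.8 = 550.0 N·m.
Under the same torque, τ_max = 16T/(πd³) is largest where d is smallest — segment AB (d = 70.0 mm).
τ_max = 16·550.0/(π·(0.0700)³) = 8.167×10^6 Pa.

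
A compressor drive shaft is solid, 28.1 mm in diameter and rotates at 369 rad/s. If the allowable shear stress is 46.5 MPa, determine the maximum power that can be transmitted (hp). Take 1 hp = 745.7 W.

J = πd⁴/32 = π(0.0281)⁴/32 = 6.121×10^-8 m⁴.
T_max = τ_allow·J/r = 4.65×10^7 × 6.121×10^-8 / 0.0140 = 202.6 N·m.
ω = 369 rad/s, so P_max = T_max·ω = 7.475×10^4 W.

100 hp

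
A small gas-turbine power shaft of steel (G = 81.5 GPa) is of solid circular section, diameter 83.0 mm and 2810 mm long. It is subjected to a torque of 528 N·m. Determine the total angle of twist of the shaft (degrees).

J = πd⁴/32 = π(0.0830)⁴/32 = 4.659×10^-6 m⁴.
θ = T·L/(G·J) = 528.0 × 2.81 / (81.5×10⁹ × 4.659×10^-6) = 3.907×10^-3 rad.

0.224°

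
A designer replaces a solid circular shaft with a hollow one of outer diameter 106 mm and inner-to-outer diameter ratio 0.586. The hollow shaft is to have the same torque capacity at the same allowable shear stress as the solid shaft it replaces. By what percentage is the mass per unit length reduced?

28.6 %

Equal τ_max and T ⇒ the solid shaft needs d_s³ = d_o³(1−k⁴), so d_s = 106·(1−0.586⁴)^(1/3) = 101.7 mm.
Area ratio A_h/A_s = d_o²(1−k²)/d_s² = (1−k²)/(1−k⁴)^(2/3) = 0.7139.
Mass saving = 1 − 0.7139 = 28.6 %.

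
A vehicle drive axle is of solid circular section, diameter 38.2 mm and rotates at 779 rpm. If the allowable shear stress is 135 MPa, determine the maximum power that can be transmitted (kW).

J = πd⁴/32 = π(0.0382)⁴/32 = 2.091×10^-7 m⁴.
T_max = τ_allow·J/r = 1.35×10^8 × 2.091×10^-7 / 0.0191 = 1478 N·m.
ω = 2π·779/60 = 81.58 rad/s, so P_max = T_max·ω = 1.205×10^5 W.

121 kW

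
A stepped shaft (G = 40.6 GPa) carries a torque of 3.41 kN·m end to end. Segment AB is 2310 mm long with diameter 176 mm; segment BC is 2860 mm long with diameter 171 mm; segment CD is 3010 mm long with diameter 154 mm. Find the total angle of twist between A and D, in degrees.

J_AB = π(0.176)⁴/32 = 9.42×10^-5 m⁴; J_BC = π(0.171)⁴/32 = 8.39×10^-5 m⁴; J_CD = π(0.154)⁴/32 = 5.52×10^-5 m⁴.
θ = (T/G)·Σ L_i/J_i = (3410/40.6×10⁹)·(2.31/9.42×10^-5 + 2.86/8.39×10^-5 + 3.01/5.52×10^-5) = 9.500×10^-3 rad.

0.544°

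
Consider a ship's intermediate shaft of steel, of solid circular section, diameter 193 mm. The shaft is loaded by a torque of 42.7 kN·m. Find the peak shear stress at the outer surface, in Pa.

J = πd⁴/32 = π(0.193)⁴/32 = 1.362×10^-4 m⁴.
τ_max = T·r/J = 42700 × 0.0965 / 1.362×10^-4 = 3.025×10^7 Pa.

3.03e7 Pa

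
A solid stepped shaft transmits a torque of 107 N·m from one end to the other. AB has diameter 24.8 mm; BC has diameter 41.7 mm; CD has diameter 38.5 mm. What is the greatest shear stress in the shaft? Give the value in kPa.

Under the same torque, τ_max = 16T/(πd³) is largest where d is smallest — segment AB (d = 24.8 mm).
τ_max = 16·107.0/(π·(0.0248)³) = 3.573×10^7 Pa.

35700 kPa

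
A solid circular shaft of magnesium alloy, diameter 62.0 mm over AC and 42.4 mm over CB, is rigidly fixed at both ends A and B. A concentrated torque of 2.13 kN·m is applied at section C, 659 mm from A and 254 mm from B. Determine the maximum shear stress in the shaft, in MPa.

51.5 MPa

Compatibility: T_A·a/J_AC = T_B·b/J_CB with T_A + T_B = T₀.
J_AC = 1.45×10^-6 m⁴, J_CB = 3.17×10^-7 m⁴, so T_A = T₀·(J_AC/a)/((J_AC/a)+(J_CB/b)) = 1359 N·m, T_B = 771.1 N·m.
τ in each portion: τ_AC = 2.90×10^7 Pa, τ_CB = 5.15×10^7 Pa; maximum is in CB.
τ_max = T_CB·r/J = 771.1·0.0212/3.17×10^-7 = 5.152×10^7 Pa.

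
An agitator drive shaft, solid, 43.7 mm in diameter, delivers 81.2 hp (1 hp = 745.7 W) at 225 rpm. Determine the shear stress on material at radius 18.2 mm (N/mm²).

ω = 2π·225/60 = 23.56 rad/s, so T = P/ω = 81.2×745.7 / 23.56 = 2570 N·m.
J = πd⁴/32 = π(0.0437)⁴/32 = 3.580×10^-7 m⁴.
Shear stress varies linearly with radius: τ = T·r/J = 2570 × 0.0182 / 3.580×10^-7 = 1.306×10^8 Pa.

131 N/mm²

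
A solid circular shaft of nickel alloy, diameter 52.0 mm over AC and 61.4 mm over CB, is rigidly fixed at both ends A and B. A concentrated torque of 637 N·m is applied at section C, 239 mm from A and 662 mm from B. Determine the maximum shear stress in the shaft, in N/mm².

Compatibility: T_A·a/J_AC = T_B·b/J_CB with T_A + T_B = T₀.
J_AC = 7.18×10^-7 m⁴, J_CB = 1.40×10^-6 m⁴, so T_A = T₀·(J_AC/a)/((J_AC/a)+(J_CB/b)) = 374.3 N·m, T_B = 262.7 N·m.
τ in each portion: τ_AC = 1.36×10^7 Pa, τ_CB = 5.78×10^6 Pa; maximum is in AC.
τ_max = T_AC·r/J = 374.3·0.0260/7.18×10^-7 = 1.356×10^7 Pa.

13.6 N/mm²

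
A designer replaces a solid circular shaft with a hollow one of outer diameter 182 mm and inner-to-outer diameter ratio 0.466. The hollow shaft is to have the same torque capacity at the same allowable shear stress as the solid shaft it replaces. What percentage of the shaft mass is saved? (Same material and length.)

Equal τ_max and T ⇒ the solid shaft needs d_s³ = d_o³(1−k⁴), so d_s = 182·(1−0.466⁴)^(1/3) = 179.1 mm.
Area ratio A_h/A_s = d_o²(1−k²)/d_s² = (1−k²)/(1−k⁴)^(2/3) = 0.8085.
Mass saving = 1 − 0.8085 = 19.2 %.

19.2 %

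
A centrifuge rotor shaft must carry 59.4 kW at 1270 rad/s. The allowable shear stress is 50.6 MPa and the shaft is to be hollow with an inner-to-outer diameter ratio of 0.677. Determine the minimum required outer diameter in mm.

ω = 1270 rad/s, so T = P/ω = 59.4×10³ / 1270 = 46.77 N·m.
For a hollow shaft with d_i/d_o = 0.677: τ_max = 16T/(π d_o³ (1−k⁴)), so d_o = [16T/(π τ_allow (1−k⁴))]^(1/3) = [16·46.77/(π·5.06×10^7·0.7899)]^(1/3) = 0.01813 m.

18.1 mm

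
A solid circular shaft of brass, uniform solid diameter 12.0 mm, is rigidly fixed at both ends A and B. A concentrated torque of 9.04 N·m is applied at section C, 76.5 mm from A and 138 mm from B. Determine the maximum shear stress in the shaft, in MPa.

17.1 MPa

With uniform GJ and both ends fixed, compatibility θ_AC = θ_CB gives T_A·a = T_B·b, together with T_A + T_B = T₀.
T_A = T₀·b/(a+b) = 9.040·138/214.5 = 5.816 N·m; T_B = 3.224 N·m.
τ in each portion: τ_AC = 1.71×10^7 Pa, τ_CB = 9.50×10^6 Pa; maximum is in AC.
τ_max = T_AC·r/J = 5.816·0.00600/2.04×10^-9 = 1.714×10^7 Pa.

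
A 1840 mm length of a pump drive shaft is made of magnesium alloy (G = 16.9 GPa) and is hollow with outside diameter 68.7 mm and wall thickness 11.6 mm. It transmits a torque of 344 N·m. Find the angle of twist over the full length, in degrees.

1.22°

J = π(d_o⁴ − d_i⁴)/32 = π(0.0687⁴ − 0.0455⁴)/32 = 1.766×10^-6 m⁴.
θ = T·L/(G·J) = 344.0 × 1.84 / (16.9×10⁹ × 1.766×10^-6) = 0.02121 rad.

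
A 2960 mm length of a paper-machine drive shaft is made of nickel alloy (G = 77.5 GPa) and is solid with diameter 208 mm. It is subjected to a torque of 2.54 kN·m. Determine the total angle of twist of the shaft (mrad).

0.528 mrad

J = πd⁴/32 = π(0.208)⁴/32 = 1.838×10^-4 m⁴.
θ = T·L/(G·J) = 2540 × 2.96 / (77.5×10⁹ × 1.838×10^-4) = 5.279×10^-4 rad.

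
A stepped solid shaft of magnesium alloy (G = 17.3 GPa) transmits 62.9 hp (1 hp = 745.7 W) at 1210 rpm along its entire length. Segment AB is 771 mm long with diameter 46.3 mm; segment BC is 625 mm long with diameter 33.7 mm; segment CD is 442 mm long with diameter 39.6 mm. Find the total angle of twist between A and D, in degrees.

10.4°

ω = 2π·1210/60 = 126.7 rad/s, so T = P/ω = 62.9×745.7 / 126.7 = 370.2 N·m.
J_AB = π(0.0463)⁴/32 = 4.51×10^-7 m⁴; J_BC = π(0.0337)⁴/32 = 1.27×10^-7 m⁴; J_CD = π(0.0396)⁴/32 = 2.41×10^-7 m⁴.
θ = (T/G)·Σ L_i/J_i = (370.2/17.3×10⁹)·(0.771/4.51×10^-7 + 0.625/1.27×10^-7 + 0.442/2.41×10^-7) = 0.1814 rad.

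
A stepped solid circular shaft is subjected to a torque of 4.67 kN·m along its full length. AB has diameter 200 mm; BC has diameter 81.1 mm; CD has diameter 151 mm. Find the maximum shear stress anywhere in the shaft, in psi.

Under the same torque, τ_max = 16T/(πd³) is largest where d is smallest — segment BC (d = 81.1 mm).
τ_max = 16·4670/(π·(0.0811)³) = 4.459×10^7 Pa.

6470 psi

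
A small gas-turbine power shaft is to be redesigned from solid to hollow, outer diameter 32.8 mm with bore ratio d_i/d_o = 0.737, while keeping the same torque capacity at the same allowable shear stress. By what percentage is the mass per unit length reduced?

42.3 %

Equal τ_max and T ⇒ the solid shaft needs d_s³ = d_o³(1−k⁴), so d_s = 32.8·(1−0.737⁴)^(1/3) = 29.19 mm.
Area ratio A_h/A_s = d_o²(1−k²)/d_s² = (1−k²)/(1−k⁴)^(2/3) = 0.5767.
Mass saving = 1 − 0.5767 = 42.3 %.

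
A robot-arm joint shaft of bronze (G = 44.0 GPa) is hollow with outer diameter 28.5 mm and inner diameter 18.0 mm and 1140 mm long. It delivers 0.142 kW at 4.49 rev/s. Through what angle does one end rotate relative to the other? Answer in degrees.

0.137°

ω = 2π·4.49 = 28.21 rad/s, so T = P/ω = 0.142×10³ / 28.21 = 5.033 N·m.
J = π(d_o⁴ − d_i⁴)/32 = π(0.0285⁴ − 0.0180⁴)/32 = 5.446×10^-8 m⁴.
θ = T·L/(G·J) = 5.033 × 1.14 / (44.0×10⁹ × 5.446×10^-8) = 2.394×10^-3 rad.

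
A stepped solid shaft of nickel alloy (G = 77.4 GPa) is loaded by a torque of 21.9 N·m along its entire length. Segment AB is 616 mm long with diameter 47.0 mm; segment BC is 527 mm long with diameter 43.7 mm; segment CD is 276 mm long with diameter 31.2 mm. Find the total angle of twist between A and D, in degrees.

J_AB = π(0.0470)⁴/32 = 4.79×10^-7 m⁴; J_BC = π(0.0437)⁴/32 = 3.58×10^-7 m⁴; J_CD = π(0.0312)⁴/32 = 9.30×10^-8 m⁴.
θ = (T/G)·Σ L_i/J_i = (21.90/77.4×10⁹)·(0.616/4.79×10^-7 + 0.527/3.58×10^-7 + 0.276/9.30×10^-8) = 1.620×10^-3 rad.

0.0928°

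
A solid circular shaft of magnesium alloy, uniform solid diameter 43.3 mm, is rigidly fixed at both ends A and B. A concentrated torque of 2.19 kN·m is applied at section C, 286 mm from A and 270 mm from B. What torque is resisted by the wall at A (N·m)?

1060 N·m

With uniform GJ and both ends fixed, compatibility θ_AC = θ_CB gives T_A·a = T_B·b, together with T_A + T_B = T₀.
T_A = T₀·b/(a+b) = 2190·270/556.0 = 1063 N·m; T_B = 1127 N·m.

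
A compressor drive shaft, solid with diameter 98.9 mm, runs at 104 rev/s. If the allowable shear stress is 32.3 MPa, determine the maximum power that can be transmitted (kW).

J = πd⁴/32 = π(0.0989)⁴/32 = 9.393×10^-6 m⁴.
T_max = τ_allow·J/r = 3.23×10^7 × 9.393×10^-6 / 0.0495 = 6135 N·m.
ω = 2π·104 = 653.5 rad/s, so P_max = T_max·ω = 4.009×10^6 W.

4010 kW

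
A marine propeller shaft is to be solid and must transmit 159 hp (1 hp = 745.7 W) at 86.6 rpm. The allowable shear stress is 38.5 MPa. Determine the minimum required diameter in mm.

120 mm

ω = 2π·86.6/60 = 9.069 rad/s, so T = P/ω = 159×745.7 / 9.069 = 13070 N·m.
For a solid shaft τ_max = 16T/(πd³), so d = (16T/(π τ_allow))^(1/3) = (16·13070/(π·3.85×10^7))^(1/3) = 0.1200 m.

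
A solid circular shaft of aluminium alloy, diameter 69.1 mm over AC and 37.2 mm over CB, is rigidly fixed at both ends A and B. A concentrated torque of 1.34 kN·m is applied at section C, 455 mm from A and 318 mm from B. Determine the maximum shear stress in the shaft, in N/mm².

Compatibility: T_A·a/J_AC = T_B·b/J_CB with T_A + T_B = T₀.
J_AC = 2.24×10^-6 m⁴, J_CB = 1.88×10^-7 m⁴, so T_A = T₀·(J_AC/a)/((J_AC/a)+(J_CB/b)) = 1196 N·m, T_B = 143.8 N·m.
τ in each portion: τ_AC = 1.85×10^7 Pa, τ_CB = 1.42×10^7 Pa; maximum is in AC.
τ_max = T_AC·r/J = 1196·0.0345/2.24×10^-6 = 1.847×10^7 Pa.

18.5 N/mm²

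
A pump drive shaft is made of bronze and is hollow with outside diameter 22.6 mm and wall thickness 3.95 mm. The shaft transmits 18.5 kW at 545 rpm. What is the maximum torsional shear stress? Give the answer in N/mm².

174 N/mm²

ω = 2π·545/60 = 57.07 rad/s, so T = P/ω = 18.5×10³ / 57.07 = 324.2 N·m.
J = π(d_o⁴ − d_i⁴)/32 = π(0.0226⁴ − 0.0147⁴)/32 = 2.103×10^-8 m⁴.
τ_max = T·r/J = 324.2 × 0.0113 / 2.103×10^-8 = 1.742×10^8 Pa.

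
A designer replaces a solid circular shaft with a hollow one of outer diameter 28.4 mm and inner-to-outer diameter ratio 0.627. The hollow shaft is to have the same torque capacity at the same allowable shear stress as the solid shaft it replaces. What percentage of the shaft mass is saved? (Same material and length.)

Equal τ_max and T ⇒ the solid shaft needs d_s³ = d_o³(1−k⁴), so d_s = 28.4·(1−0.627⁴)^(1/3) = 26.85 mm.
Area ratio A_h/A_s = d_o²(1−k²)/d_s² = (1−k²)/(1−k⁴)^(2/3) = 0.6787.
Mass saving = 1 − 0.6787 = 32.1 %.

32.1 %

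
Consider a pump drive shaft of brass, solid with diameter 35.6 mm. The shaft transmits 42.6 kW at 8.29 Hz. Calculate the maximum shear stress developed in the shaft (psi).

ω = 2π·8.29 = 52.09 rad/s, so T = P/ω = 42.6×10³ / 52.09 = 817.9 N·m.
J = πd⁴/32 = π(0.0356)⁴/32 = 1.577×10^-7 m⁴.
τ_max = T·r/J = 817.9 × 0.0178 / 1.577×10^-7 = 9.232×10^7 Pa.

13400 psi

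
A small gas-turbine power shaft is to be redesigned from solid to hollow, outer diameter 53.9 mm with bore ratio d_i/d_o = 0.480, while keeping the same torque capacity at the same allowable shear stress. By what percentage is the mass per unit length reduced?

20.2 %

Equal τ_max and T ⇒ the solid shaft needs d_s³ = d_o³(1−k⁴), so d_s = 53.9·(1−0.480⁴)^(1/3) = 52.93 mm.
Area ratio A_h/A_s = d_o²(1−k²)/d_s² = (1−k²)/(1−k⁴)^(2/3) = 0.7981.
Mass saving = 1 − 0.7981 = 20.2 %.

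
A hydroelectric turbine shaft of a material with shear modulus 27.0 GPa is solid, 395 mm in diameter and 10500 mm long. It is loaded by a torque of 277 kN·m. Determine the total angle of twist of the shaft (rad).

J = πd⁴/32 = π(0.395)⁴/32 = 2.390×10^-3 m⁴.
θ = T·L/(G·J) = 277000 × 10.5 / (27.0×10⁹ × 2.390×10^-3) = 0.04507 rad.

0.0451 rad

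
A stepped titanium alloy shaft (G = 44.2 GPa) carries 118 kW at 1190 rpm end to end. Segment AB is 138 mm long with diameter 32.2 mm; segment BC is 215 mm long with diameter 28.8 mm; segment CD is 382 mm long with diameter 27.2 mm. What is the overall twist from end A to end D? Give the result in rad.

ω = 2π·1190/60 = 124.6 rad/s, so T = P/ω = 118×10³ / 124.6 = 946.9 N·m.
J_AB = π(0.0322)⁴/32 = 1.06×10^-7 m⁴; J_BC = π(0.0288)⁴/32 = 6.75×10^-8 m⁴; J_CD = π(0.0272)⁴/32 = 5.37×10^-8 m⁴.
θ = (T/G)·Σ L_i/J_i = (946.9/44.2×10⁹)·(0.138/1.06×10^-7 + 0.215/6.75×10^-8 + 0.382/5.37×10^-8) = 0.2485 rad.

0.248 rad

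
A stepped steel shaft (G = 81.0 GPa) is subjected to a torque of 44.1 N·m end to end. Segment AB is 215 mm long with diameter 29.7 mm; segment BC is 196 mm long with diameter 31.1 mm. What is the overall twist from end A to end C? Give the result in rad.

J_AB = π(0.0297)⁴/32 = 7.64×10^-8 m⁴; J_BC = π(0.0311)⁴/32 = 9.18×10^-8 m⁴.
θ = (T/G)·Σ L_i/J_i = (44.10/81.0×10⁹)·(0.215/7.64×10^-8 + 0.196/9.18×10^-8) = 2.694×10^-3 rad.

0.00269 rad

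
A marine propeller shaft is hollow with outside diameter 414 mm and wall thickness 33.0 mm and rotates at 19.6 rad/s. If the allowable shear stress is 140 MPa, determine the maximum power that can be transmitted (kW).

19100 kW

J = π(d_o⁴ − d_i⁴)/32 = π(0.414⁴ − 0.348⁴)/32 = 1.444×10^-3 m⁴.
T_max = τ_allow·J/r = 1.40×10^8 × 1.444×10^-3 / 0.207 = 976700 N·m.
ω = 19.6 rad/s, so P_max = T_max·ω = 1.914×10^7 W.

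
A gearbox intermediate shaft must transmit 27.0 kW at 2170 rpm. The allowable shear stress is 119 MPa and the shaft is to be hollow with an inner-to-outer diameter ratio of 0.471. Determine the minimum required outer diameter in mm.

ω = 2π·2170/60 = 227.2 rad/s, so T = P/ω = 27.0×10³ / 227.2 = 118.8 N·m.
For a hollow shaft with d_i/d_o = 0.471: τ_max = 16T/(π d_o³ (1−k⁴)), so d_o = [16T/(π τ_allow (1−k⁴))]^(1/3) = [16·118.8/(π·1.19×10^8·0.9508)]^(1/3) = 0.01749 m.

17.5 mm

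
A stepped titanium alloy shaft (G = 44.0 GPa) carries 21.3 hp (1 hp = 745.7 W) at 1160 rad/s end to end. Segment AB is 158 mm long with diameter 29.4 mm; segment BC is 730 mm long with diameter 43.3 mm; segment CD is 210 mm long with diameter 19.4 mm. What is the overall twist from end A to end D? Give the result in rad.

ω = 1160 rad/s, so T = P/ω = 21.3×745.7 / 1160 = 13.69 N·m.
J_AB = π(0.0294)⁴/32 = 7.33×10^-8 m⁴; J_BC = π(0.0433)⁴/32 = 3.45×10^-7 m⁴; J_CD = π(0.0194)⁴/32 = 1.39×10^-8 m⁴.
θ = (T/G)·Σ L_i/J_i = (13.69/44.0×10⁹)·(0.158/7.33×10^-8 + 0.730/3.45×10^-7 + 0.210/1.39×10^-8) = 6.028×10^-3 rad.

0.00603 rad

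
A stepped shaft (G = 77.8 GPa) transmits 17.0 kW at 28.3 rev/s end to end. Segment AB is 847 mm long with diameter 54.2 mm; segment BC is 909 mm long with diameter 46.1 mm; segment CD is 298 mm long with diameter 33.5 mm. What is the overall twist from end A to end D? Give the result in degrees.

0.384°

ω = 2π·28.3 = 177.8 rad/s, so T = P/ω = 17.0×10³ / 177.8 = 95.61 N·m.
J_AB = π(0.0542)⁴/32 = 8.47×10^-7 m⁴; J_BC = π(0.0461)⁴/32 = 4.43×10^-7 m⁴; J_CD = π(0.0335)⁴/32 = 1.24×10^-7 m⁴.
θ = (T/G)·Σ L_i/J_i = (95.61/77.8×10⁹)·(0.847/8.47×10^-7 + 0.909/4.43×10^-7 + 0.298/1.24×10^-7) = 6.709×10^-3 rad.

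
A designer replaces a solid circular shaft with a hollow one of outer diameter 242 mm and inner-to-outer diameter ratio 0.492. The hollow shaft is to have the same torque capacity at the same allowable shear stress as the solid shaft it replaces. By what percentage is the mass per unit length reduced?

21.1 %

Equal τ_max and T ⇒ the solid shaft needs d_s³ = d_o³(1−k⁴), so d_s = 242·(1−0.492⁴)^(1/3) = 237.2 mm.
Area ratio A_h/A_s = d_o²(1−k²)/d_s² = (1−k²)/(1−k⁴)^(2/3) = 0.7891.
Mass saving = 1 − 0.7891 = 21.1 %.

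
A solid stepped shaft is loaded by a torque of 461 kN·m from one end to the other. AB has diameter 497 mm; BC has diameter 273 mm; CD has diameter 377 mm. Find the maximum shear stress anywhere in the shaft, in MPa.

Under the same torque, τ_max = 16T/(πd³) is largest where d is smallest — segment BC (d = 273 mm).
τ_max = 16·461000/(π·(0.273)³) = 1.154×10^8 Pa.

115 MPa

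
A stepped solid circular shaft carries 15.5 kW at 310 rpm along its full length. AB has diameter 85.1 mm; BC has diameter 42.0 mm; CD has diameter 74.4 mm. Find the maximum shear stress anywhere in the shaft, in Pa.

3.28e7 Pa

ω = 2π·310/60 = 32.46 rad/s, so T = P/ω = 15.5×10³ / 32.46 = 477.5 N·m.
Under the same torque, τ_max = 16T/(πd³) is largest where d is smallest — segment BC (d = 42.0 mm).
τ_max = 16·477.5/(π·(0.0420)³) = 3.282×10^7 Pa.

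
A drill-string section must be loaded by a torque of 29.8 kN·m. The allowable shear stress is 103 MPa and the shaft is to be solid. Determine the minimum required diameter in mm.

114 mm

For a solid shaft τ_max = 16T/(πd³), so d = (16T/(π τ_allow))^(1/3) = (16·29800/(π·1.03×10^8))^(1/3) = 0.1138 m.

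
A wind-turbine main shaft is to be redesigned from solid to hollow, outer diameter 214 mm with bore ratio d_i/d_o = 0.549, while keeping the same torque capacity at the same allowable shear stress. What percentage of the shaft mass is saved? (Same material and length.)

Equal τ_max and T ⇒ the solid shaft needs d_s³ = d_o³(1−k⁴), so d_s = 214·(1−0.549⁴)^(1/3) = 207.3 mm.
Area ratio A_h/A_s = d_o²(1−k²)/d_s² = (1−k²)/(1−k⁴)^(2/3) = 0.7444.
Mass saving = 1 − 0.7444 = 25.6 %.

25.6 %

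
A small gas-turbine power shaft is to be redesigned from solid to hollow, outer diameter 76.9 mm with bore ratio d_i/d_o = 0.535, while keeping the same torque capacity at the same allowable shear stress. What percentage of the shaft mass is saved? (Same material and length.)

Equal τ_max and T ⇒ the solid shaft needs d_s³ = d_o³(1−k⁴), so d_s = 76.9·(1−0.535⁴)^(1/3) = 74.74 mm.
Area ratio A_h/A_s = d_o²(1−k²)/d_s² = (1−k²)/(1−k⁴)^(2/3) = 0.7556.
Mass saving = 1 − 0.7556 = 24.4 %.

24.4 %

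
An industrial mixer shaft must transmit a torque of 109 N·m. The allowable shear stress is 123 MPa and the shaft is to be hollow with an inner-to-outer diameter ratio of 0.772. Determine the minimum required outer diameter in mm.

19.1 mm

For a hollow shaft with d_i/d_o = 0.772: τ_max = 16T/(π d_o³ (1−k⁴)), so d_o = [16T/(π τ_allow (1−k⁴))]^(1/3) = [16·109.0/(π·1.23×10^8·0.6448)]^(1/3) = 0.01913 m.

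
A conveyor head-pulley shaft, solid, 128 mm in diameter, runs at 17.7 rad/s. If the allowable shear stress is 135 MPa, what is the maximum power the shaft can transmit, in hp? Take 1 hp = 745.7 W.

1320 hp

J = πd⁴/32 = π(0.128)⁴/32 = 2.635×10^-5 m⁴.
T_max = τ_allow·J/r = 1.35×10^8 × 2.635×10^-5 / 0.0640 = 55590 N·m.
ω = 17.7 rad/s, so P_max = T_max·ω = 9.839×10^5 W.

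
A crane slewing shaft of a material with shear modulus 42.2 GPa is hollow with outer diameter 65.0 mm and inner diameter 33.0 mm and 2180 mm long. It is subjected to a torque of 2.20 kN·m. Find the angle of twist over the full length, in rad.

J = π(d_o⁴ − d_i⁴)/32 = π(0.0650⁴ − 0.0330⁴)/32 = 1.636×10^-6 m⁴.
θ = T·L/(G·J) = 2200 × 2.18 / (42.2×10⁹ × 1.636×10^-6) = 0.06947 rad.

0.0695 rad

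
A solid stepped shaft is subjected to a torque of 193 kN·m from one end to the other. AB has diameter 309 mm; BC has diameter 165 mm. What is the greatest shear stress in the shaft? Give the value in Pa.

Under the same torque, τ_max = 16T/(πd³) is largest where d is smallest — segment BC (d = 165 mm).
τ_max = 16·193000/(π·(0.165)³) = 2.188×10^8 Pa.

2.19e8 Pa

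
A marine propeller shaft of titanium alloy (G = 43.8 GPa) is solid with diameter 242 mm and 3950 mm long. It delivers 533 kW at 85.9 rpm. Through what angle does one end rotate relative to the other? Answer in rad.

ω = 2π·85.9/60 = 8.995 rad/s, so T = P/ω = 533×10³ / 8.995 = 59250 N·m.
J = πd⁴/32 = π(0.242)⁴/32 = 3.367×10^-4 m⁴.
θ = T·L/(G·J) = 59250 × 3.95 / (43.8×10⁹ × 3.367×10^-4) = 0.01587 rad.

0.0159 rad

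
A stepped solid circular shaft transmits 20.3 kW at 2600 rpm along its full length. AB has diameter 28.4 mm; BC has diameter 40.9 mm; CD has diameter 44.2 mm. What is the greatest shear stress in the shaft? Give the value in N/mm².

ω = 2π·2600/60 = 272.3 rad/s, so T = P/ω = 20.3×10³ / 272.3 = 74.56 N·m.
Under the same torque, τ_max = 16T/(πd³) is largest where d is smallest — segment AB (d = 28.4 mm).
τ_max = 16·74.56/(π·(0.0284)³) = 1.658×10^7 Pa.

16.6 N/mm²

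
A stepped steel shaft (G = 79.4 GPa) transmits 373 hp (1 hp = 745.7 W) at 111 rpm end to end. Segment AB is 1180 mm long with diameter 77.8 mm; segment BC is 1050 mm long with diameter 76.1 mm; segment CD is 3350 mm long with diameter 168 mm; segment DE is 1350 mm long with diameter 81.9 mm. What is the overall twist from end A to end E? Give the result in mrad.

ω = 2π·111/60 = 11.62 rad/s, so T = P/ω = 373×745.7 / 11.62 = 23930 N·m.
J_AB = π(0.0778)⁴/32 = 3.60×10^-6 m⁴; J_BC = π(0.0761)⁴/32 = 3.29×10^-6 m⁴; J_CD = π(0.168)⁴/32 = 7.82×10^-5 m⁴; J_DE = π(0.0819)⁴/32 = 4.42×10^-6 m⁴.
θ = (T/G)·Σ L_i/J_i = (23930/79.4×10⁹)·(1.18/3.60×10^-6 + 1.05/3.29×10^-6 + 3.35/7.82×10^-5 + 1.35/4.42×10^-6) = 0.3000 rad.

300 mrad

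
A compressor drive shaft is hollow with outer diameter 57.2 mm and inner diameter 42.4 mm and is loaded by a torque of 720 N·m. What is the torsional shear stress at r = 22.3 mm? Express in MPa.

J = π(d_o⁴ − d_i⁴)/32 = π(0.0572⁴ − 0.0424⁴)/32 = 7.337×10^-7 m⁴.
Shear stress varies linearly with radius: τ = T·r/J = 720.0 × 0.0223 / 7.337×10^-7 = 2.188×10^7 Pa.

21.9 MPa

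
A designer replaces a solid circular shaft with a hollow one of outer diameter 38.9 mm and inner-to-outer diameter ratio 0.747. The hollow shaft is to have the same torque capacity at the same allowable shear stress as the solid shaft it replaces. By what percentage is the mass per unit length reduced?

Equal τ_max and T ⇒ the solid shaft needs d_s³ = d_o³(1−k⁴), so d_s = 38.9·(1−0.747⁴)^(1/3) = 34.35 mm.
Area ratio A_h/A_s = d_o²(1−k²)/d_s² = (1−k²)/(1−k⁴)^(2/3) = 0.5668.
Mass saving = 1 − 0.5668 = 43.3 %.

43.3 %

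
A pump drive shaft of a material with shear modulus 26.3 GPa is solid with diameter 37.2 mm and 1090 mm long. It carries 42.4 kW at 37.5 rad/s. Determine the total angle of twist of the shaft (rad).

0.249 rad

ω = 37.5 rad/s, so T = P/ω = 42.4×10³ / 37.50 = 1131 N·m.
J = πd⁴/32 = π(0.0372)⁴/32 = 1.880×10^-7 m⁴.
θ = T·L/(G·J) = 1131 × 1.09 / (26.3×10⁹ × 1.880×10^-7) = 0.2492 rad.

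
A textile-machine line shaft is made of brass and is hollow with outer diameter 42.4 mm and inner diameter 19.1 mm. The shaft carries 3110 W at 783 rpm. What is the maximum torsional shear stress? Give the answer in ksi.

0.383 ksi

ω = 2π·783/60 = 82.00 rad/s, so T = P/ω = 3110 / 82.00 = 37.93 N·m.
J = π(d_o⁴ − d_i⁴)/32 = π(0.0424⁴ − 0.0191⁴)/32 = 3.042×10^-7 m⁴.
τ_max = T·r/J = 37.93 × 0.0212 / 3.042×10^-7 = 2.643×10^6 Pa.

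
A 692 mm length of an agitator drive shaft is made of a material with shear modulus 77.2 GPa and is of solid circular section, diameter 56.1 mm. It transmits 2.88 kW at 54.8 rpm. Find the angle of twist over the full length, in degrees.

0.265°

ω = 2π·54.8/60 = 5.739 rad/s, so T = P/ω = 2.88×10³ / 5.739 = 501.9 N·m.
J = πd⁴/32 = π(0.0561)⁴/32 = 9.724×10^-7 m⁴.
θ = T·L/(G·J) = 501.9 × 0.692 / (77.2×10⁹ × 9.724×10^-7) = 4.626×10^-3 rad.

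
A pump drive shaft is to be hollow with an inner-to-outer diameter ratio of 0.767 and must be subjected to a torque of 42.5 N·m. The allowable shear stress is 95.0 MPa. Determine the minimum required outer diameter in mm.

For a hollow shaft with d_i/d_o = 0.767: τ_max = 16T/(π d_o³ (1−k⁴)), so d_o = [16T/(π τ_allow (1−k⁴))]^(1/3) = [16·42.50/(π·9.50×10^7·0.6539)]^(1/3) = 0.01516 m.

15.2 mm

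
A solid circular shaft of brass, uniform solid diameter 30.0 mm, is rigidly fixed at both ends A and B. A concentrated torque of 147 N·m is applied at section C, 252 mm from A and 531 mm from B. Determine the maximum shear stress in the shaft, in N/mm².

18.8 N/mm²

With uniform GJ and both ends fixed, compatibility θ_AC = θ_CB gives T_A·a = T_B·b, together with T_A + T_B = T₀.
T_A = T₀·b/(a+b) = 147.0·531/783.0 = 99.69 N·m; T_B = 47.31 N·m.
τ in each portion: τ_AC = 1.88×10^7 Pa, τ_CB = 8.92×10^6 Pa; maximum is in AC.
τ_max = T_AC·r/J = 99.69·0.0150/7.95×10^-8 = 1.880×10^7 Pa.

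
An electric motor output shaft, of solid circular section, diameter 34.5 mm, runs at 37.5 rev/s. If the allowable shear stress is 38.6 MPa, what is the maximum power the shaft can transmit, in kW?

J = πd⁴/32 = π(0.0345)⁴/32 = 1.391×10^-7 m⁴.
T_max = τ_allow·J/r = 3.86×10^7 × 1.391×10^-7 / 0.0173 = 311.2 N·m.
ω = 2π·37.5 = 235.6 rad/s, so P_max = T_max·ω = 7.333×10^4 W.

73.3 kW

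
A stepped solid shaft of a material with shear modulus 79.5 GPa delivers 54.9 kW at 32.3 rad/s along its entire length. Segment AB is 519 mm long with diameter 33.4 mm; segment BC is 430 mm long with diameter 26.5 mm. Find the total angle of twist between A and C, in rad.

ω = 32.3 rad/s, so T = P/ω = 54.9×10³ / 32.30 = 1700 N·m.
J_AB = π(0.0334)⁴/32 = 1.22×10^-7 m⁴; J_BC = π(0.0265)⁴/32 = 4.84×10^-8 m⁴.
θ = (T/G)·Σ L_i/J_i = (1700/79.5×10⁹)·(0.519/1.22×10^-7 + 0.430/4.84×10^-8) = 0.2807 rad.

0.281 rad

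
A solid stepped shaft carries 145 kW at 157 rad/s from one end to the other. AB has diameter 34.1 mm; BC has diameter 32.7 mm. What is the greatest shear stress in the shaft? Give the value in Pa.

ω = 157 rad/s, so T = P/ω = 145×10³ / 157.0 = 923.6 N·m.
Under the same torque, τ_max = 16T/(πd³) is largest where d is smallest — segment BC (d = 32.7 mm).
τ_max = 16·923.6/(π·(0.0327)³) = 1.345×10^8 Pa.

1.35e8 Pa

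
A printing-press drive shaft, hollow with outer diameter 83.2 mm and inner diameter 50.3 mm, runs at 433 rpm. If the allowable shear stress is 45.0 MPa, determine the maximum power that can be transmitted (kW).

200 kW

J = π(d_o⁴ − d_i⁴)/32 = π(0.0832⁴ − 0.0503⁴)/32 = 4.076×10^-6 m⁴.
T_max = τ_allow·J/r = 4.50×10^7 × 4.076×10^-6 / 0.0416 = 4409 N·m.
ω = 2π·433/60 = 45.34 rad/s, so P_max = T_max·ω = 1.999×10^5 W.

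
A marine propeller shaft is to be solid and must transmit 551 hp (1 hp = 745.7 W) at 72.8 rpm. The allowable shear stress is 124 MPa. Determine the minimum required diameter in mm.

ω = 2π·72.8/60 = 7.624 rad/s, so T = P/ω = 551×745.7 / 7.624 = 53900 N·m.
For a solid shaft τ_max = 16T/(πd³), so d = (16T/(π τ_allow))^(1/3) = (16·53900/(π·1.24×10^8))^(1/3) = 0.1303 m.

130 mm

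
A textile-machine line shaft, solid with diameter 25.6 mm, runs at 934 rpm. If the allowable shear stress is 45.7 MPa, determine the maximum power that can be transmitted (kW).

14.7 kW

J = πd⁴/32 = π(0.0256)⁴/32 = 4.217×10^-8 m⁴.
T_max = τ_allow·J/r = 4.57×10^7 × 4.217×10^-8 / 0.0128 = 150.5 N·m.
ω = 2π·934/60 = 97.81 rad/s, so P_max = T_max·ω = 1.472×10^4 W.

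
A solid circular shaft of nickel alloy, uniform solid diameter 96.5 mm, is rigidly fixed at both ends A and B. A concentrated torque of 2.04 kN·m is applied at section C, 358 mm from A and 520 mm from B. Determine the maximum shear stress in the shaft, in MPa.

6.85 MPa

With uniform GJ and both ends fixed, compatibility θ_AC = θ_CB gives T_A·a = T_B·b, together with T_A + T_B = T₀.
T_A = T₀·b/(a+b) = 2040·520/878.0 = 1208 N·m; T_B = 831.8 N·m.
τ in each portion: τ_AC = 6.85×10^6 Pa, τ_CB = 4.71×10^6 Pa; maximum is in AC.
τ_max = T_AC·r/J = 1208·0.0483/8.51×10^-6 = 6.847×10^6 Pa.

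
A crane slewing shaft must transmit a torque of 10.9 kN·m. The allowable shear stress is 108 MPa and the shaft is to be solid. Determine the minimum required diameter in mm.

For a solid shaft τ_max = 16T/(πd³), so d = (16T/(π τ_allow))^(1/3) = (16·10900/(π·1.08×10^8))^(1/3) = 0.08010 m.

80.1 mm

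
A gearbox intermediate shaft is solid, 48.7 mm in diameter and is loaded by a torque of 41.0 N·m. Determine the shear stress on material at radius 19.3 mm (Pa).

J = πd⁴/32 = π(0.0487)⁴/32 = 5.522×10^-7 m⁴.
Shear stress varies linearly with radius: τ = T·r/J = 41.00 × 0.0193 / 5.522×10^-7 = 1.433×10^6 Pa.

1.43e6 Pa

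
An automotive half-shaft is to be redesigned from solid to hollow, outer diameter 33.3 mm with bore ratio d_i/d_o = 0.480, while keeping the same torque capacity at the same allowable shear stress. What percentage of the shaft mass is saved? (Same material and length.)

Equal τ_max and T ⇒ the solid shaft needs d_s³ = d_o³(1−k⁴), so d_s = 33.3·(1−0.480⁴)^(1/3) = 32.70 mm.
Area ratio A_h/A_s = d_o²(1−k²)/d_s² = (1−k²)/(1−k⁴)^(2/3) = 0.7981.
Mass saving = 1 − 0.7981 = 20.2 %.

20.2 %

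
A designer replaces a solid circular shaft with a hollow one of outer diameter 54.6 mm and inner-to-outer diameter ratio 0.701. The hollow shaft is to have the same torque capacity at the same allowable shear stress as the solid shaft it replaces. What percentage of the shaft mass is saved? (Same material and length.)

38.9 %

Equal τ_max and T ⇒ the solid shaft needs d_s³ = d_o³(1−k⁴), so d_s = 54.6·(1−0.701⁴)^(1/3) = 49.79 mm.
Area ratio A_h/A_s = d_o²(1−k²)/d_s² = (1−k²)/(1−k⁴)^(2/3) = 0.6115.
Mass saving = 1 − 0.6115 = 38.9 %.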